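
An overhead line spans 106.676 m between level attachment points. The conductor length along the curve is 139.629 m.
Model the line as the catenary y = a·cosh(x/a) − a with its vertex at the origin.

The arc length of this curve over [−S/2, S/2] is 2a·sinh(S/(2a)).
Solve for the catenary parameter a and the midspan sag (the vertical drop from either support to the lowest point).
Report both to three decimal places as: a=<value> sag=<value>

a=40.878 sag=40.023

seed: a₀ = √(S³/(24(L−S))) = √(106.676³/(24·32.953)) = 39.178426
iter 1: u=1.361413  f(a)=+3.192e+00  f'(a)=-2.015e+00  a ← 39.178426 − (+3.192e+00/-2.015e+00) = 40.762329
iter 2: u=1.308512  f(a)=+2.038e-01  f'(a)=-1.766e+00  a ← 40.762329 − (+2.038e-01/-1.766e+00) = 40.877755
iter 3: u=1.304817  f(a)=+9.558e-04  f'(a)=-1.749e+00  a ← 40.877755 − (+9.558e-04/-1.749e+00) = 40.878301
iter 4: u=1.304800  f(a)=+2.124e-08  f'(a)=-1.749e+00  a ← 40.878301 − (+2.124e-08/-1.749e+00) = 40.878301
iter 5: u=1.304800  f(a)=-2.842e-14  f'(a)=-1.749e+00  a ← 40.878301 − (-2.842e-14/-1.749e+00) = 40.878301
converged: |Δa| < 1e-12 after 5 iterations
sag = a·(cosh(S/(2a)) − 1) = 40.878301·(cosh(1.304800) − 1) = 40.023491
T_max/T_min = cosh(S/(2a)) = 1.979089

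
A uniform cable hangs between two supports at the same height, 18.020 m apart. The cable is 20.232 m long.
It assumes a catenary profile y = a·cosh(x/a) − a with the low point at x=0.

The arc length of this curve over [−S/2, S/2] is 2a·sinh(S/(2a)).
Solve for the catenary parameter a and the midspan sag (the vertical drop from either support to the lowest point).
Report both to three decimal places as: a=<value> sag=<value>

a=10.687 sag=4.029

seed: a₀ = √(S³/(24(L−S))) = √(18.020³/(24·2.212)) = 10.498663
iter 1: u=0.858205  f(a)=+8.290e-02  f'(a)=-4.533e-01  a ← 10.498663 − (+8.290e-02/-4.533e-01) = 10.681568
iter 2: u=0.843509  f(a)=+2.216e-03  f'(a)=-4.293e-01  a ← 10.681568 − (+2.216e-03/-4.293e-01) = 10.686730
iter 3: u=0.843102  f(a)=+1.680e-06  f'(a)=-4.287e-01  a ← 10.686730 − (+1.680e-06/-4.287e-01) = 10.686734
iter 4: u=0.843101  f(a)=+9.663e-13  f'(a)=-4.287e-01  a ← 10.686734 − (+9.663e-13/-4.287e-01) = 10.686734
converged: |Δa| < 1e-12 after 4 iterations
sag = a·(cosh(S/(2a)) − 1) = 10.686734·(cosh(0.843101) − 1) = 4.028555
T_max/T_min = cosh(S/(2a)) = 1.376968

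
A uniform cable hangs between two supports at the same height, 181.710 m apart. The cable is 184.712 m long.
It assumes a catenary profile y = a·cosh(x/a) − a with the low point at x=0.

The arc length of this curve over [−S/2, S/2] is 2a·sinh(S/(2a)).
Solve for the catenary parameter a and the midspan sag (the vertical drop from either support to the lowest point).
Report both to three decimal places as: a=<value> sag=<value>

seed: a₀ = √(S³/(24(L−S))) = √(181.710³/(24·3.002)) = 288.574052
iter 1: u=0.314841  f(a)=+1.491e-02  f'(a)=-2.101e-02  a ← 288.574052 − (+1.491e-02/-2.101e-02) = 289.283804
iter 2: u=0.314069  f(a)=+5.520e-05  f'(a)=-2.086e-02  a ← 289.283804 − (+5.520e-05/-2.086e-02) = 289.286451
iter 3: u=0.314066  f(a)=+7.625e-10  f'(a)=-2.086e-02  a ← 289.286451 − (+7.625e-10/-2.086e-02) = 289.286451
iter 4: u=0.314066  f(a)=-2.842e-14  f'(a)=-2.086e-02  a ← 289.286451 − (-2.842e-14/-2.086e-02) = 289.286451
converged: |Δa| < 1e-12 after 4 iterations
sag = a·(cosh(S/(2a)) − 1) = 289.286451·(cosh(0.314066) − 1) = 14.384887
T_max/T_min = cosh(S/(2a)) = 1.049725

a=289.286 sag=14.385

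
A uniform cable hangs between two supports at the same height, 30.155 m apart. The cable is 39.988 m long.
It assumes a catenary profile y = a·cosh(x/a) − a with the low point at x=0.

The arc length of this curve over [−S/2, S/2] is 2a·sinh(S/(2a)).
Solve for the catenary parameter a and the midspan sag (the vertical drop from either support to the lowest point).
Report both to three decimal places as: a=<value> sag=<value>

a=11.271 sag=11.681

seed: a₀ = √(S³/(24(L−S))) = √(30.155³/(24·9.833)) = 10.779295
iter 1: u=1.398746  f(a)=+1.008e+00  f'(a)=-2.207e+00  a ← 10.779295 − (+1.008e+00/-2.207e+00) = 11.235955
iter 2: u=1.341897  f(a)=+6.759e-02  f'(a)=-1.920e+00  a ← 11.235955 − (+6.759e-02/-1.920e+00) = 11.271155
iter 3: u=1.337707  f(a)=+3.523e-04  f'(a)=-1.900e+00  a ← 11.271155 − (+3.523e-04/-1.900e+00) = 11.271340
iter 4: u=1.337685  f(a)=+9.678e-09  f'(a)=-1.900e+00  a ← 11.271340 − (+9.678e-09/-1.900e+00) = 11.271340
iter 5: u=1.337685  f(a)=+0.000e+00  f'(a)=-1.900e+00  a ← 11.271340 − (+0.000e+00/-1.900e+00) = 11.271340
converged: |Δa| < 1e-12 after 5 iterations
sag = a·(cosh(S/(2a)) − 1) = 11.271340·(cosh(1.337685) − 1) = 11.680852
T_max/T_min = cosh(S/(2a)) = 2.036332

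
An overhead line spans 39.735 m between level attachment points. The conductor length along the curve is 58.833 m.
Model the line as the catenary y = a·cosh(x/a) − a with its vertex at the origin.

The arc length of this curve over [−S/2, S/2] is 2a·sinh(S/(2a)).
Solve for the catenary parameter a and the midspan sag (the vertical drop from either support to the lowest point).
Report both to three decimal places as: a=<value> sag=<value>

a=12.464 sag=19.484

seed: a₀ = √(S³/(24(L−S))) = √(39.735³/(24·19.098)) = 11.699310
iter 1: u=1.698177  f(a)=+2.951e+00  f'(a)=-4.309e+00  a ← 11.699310 − (+2.951e+00/-4.309e+00) = 12.384121
iter 2: u=1.604272  f(a)=+2.789e-01  f'(a)=-3.529e+00  a ← 12.384121 − (+2.789e-01/-3.529e+00) = 12.463147
iter 3: u=1.594100  f(a)=+3.067e-03  f'(a)=-3.452e+00  a ← 12.463147 − (+3.067e-03/-3.452e+00) = 12.464035
iter 4: u=1.593986  f(a)=+3.797e-07  f'(a)=-3.451e+00  a ← 12.464035 − (+3.797e-07/-3.451e+00) = 12.464035
iter 5: u=1.593986  f(a)=+7.105e-15  f'(a)=-3.451e+00  a ← 12.464035 − (+7.105e-15/-3.451e+00) = 12.464035
converged: |Δa| < 1e-12 after 5 iterations
sag = a·(cosh(S/(2a)) − 1) = 12.464035·(cosh(1.593986) − 1) = 19.484089
T_max/T_min = cosh(S/(2a)) = 2.563225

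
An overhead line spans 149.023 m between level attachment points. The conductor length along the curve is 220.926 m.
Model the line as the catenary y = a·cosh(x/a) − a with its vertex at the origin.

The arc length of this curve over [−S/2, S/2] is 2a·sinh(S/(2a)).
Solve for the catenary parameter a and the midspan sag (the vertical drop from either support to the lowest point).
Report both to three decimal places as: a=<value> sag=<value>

a=46.665 sag=73.250

seed: a₀ = √(S³/(24(L−S))) = √(149.023³/(24·71.903)) = 43.792610
iter 1: u=1.701463  f(a)=+1.115e+01  f'(a)=-4.338e+00  a ← 43.792610 − (+1.115e+01/-4.338e+00) = 46.363936
iter 2: u=1.607100  f(a)=+1.058e+00  f'(a)=-3.551e+00  a ← 46.363936 − (+1.058e+00/-3.551e+00) = 46.661860
iter 3: u=1.596839  f(a)=+1.172e-02  f'(a)=-3.473e+00  a ← 46.661860 − (+1.172e-02/-3.473e+00) = 46.665234
iter 4: u=1.596724  f(a)=+1.473e-06  f'(a)=-3.472e+00  a ← 46.665234 − (+1.473e-06/-3.472e+00) = 46.665234
iter 5: u=1.596724  f(a)=+0.000e+00  f'(a)=-3.472e+00  a ← 46.665234 − (+0.000e+00/-3.472e+00) = 46.665234
converged: |Δa| < 1e-12 after 5 iterations
sag = a·(cosh(S/(2a)) − 1) = 46.665234·(cosh(1.596724) − 1) = 73.250230
T_max/T_min = cosh(S/(2a)) = 2.569696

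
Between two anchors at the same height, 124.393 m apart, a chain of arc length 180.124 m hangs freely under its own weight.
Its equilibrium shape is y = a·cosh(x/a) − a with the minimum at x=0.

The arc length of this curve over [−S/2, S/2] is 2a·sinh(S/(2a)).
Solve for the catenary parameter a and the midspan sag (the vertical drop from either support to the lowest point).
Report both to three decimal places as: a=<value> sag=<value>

seed: a₀ = √(S³/(24(L−S))) = √(124.393³/(24·55.731)) = 37.934981
iter 1: u=1.639555  f(a)=+7.988e+00  f'(a)=-3.808e+00  a ← 37.934981 − (+7.988e+00/-3.808e+00) = 40.032889
iter 2: u=1.553635  f(a)=+7.106e-01  f'(a)=-3.158e+00  a ← 40.032889 − (+7.106e-01/-3.158e+00) = 40.257896
iter 3: u=1.544952  f(a)=+6.834e-03  f'(a)=-3.097e+00  a ← 40.257896 − (+6.834e-03/-3.097e+00) = 40.260102
iter 4: u=1.544867  f(a)=+6.457e-07  f'(a)=-3.097e+00  a ← 40.260102 − (+6.457e-07/-3.097e+00) = 40.260102
iter 5: u=1.544867  f(a)=+2.842e-14  f'(a)=-3.097e+00  a ← 40.260102 − (+2.842e-14/-3.097e+00) = 40.260102
converged: |Δa| < 1e-12 after 5 iterations
sag = a·(cosh(S/(2a)) − 1) = 40.260102·(cosh(1.544867) − 1) = 58.390999
T_max/T_min = cosh(S/(2a)) = 2.450344

a=40.260 sag=58.391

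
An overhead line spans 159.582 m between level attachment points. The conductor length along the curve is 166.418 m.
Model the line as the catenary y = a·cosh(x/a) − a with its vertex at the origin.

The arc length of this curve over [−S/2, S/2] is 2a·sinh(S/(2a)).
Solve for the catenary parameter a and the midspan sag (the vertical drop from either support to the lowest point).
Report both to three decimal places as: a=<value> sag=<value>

seed: a₀ = √(S³/(24(L−S))) = √(159.582³/(24·6.836)) = 157.387127
iter 1: u=0.506973  f(a)=+8.839e-02  f'(a)=-8.912e-02  a ← 157.387127 − (+8.839e-02/-8.912e-02) = 158.378909
iter 2: u=0.503798  f(a)=+8.425e-04  f'(a)=-8.743e-02  a ← 158.378909 − (+8.425e-04/-8.743e-02) = 158.388544
iter 3: u=0.503767  f(a)=+7.817e-08  f'(a)=-8.741e-02  a ← 158.388544 − (+7.817e-08/-8.741e-02) = 158.388545
iter 4: u=0.503767  f(a)=-2.842e-14  f'(a)=-8.741e-02  a ← 158.388545 − (-2.842e-14/-8.741e-02) = 158.388545
converged: |Δa| < 1e-12 after 4 iterations
sag = a·(cosh(S/(2a)) − 1) = 158.388545·(cosh(0.503767) − 1) = 20.526711
T_max/T_min = cosh(S/(2a)) = 1.129597

a=158.389 sag=20.527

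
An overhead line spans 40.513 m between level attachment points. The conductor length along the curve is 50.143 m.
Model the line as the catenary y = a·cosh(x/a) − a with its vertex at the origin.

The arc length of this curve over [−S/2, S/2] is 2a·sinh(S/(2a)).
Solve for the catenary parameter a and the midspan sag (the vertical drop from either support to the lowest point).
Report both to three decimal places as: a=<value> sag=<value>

seed: a₀ = √(S³/(24(L−S))) = √(40.513³/(24·9.630)) = 16.961835
iter 1: u=1.194240  f(a)=+7.105e-01  f'(a)=-1.306e+00  a ← 16.961835 − (+7.105e-01/-1.306e+00) = 17.505907
iter 2: u=1.157124  f(a)=+3.562e-02  f'(a)=-1.178e+00  a ← 17.505907 − (+3.562e-02/-1.178e+00) = 17.536145
iter 3: u=1.155128  f(a)=+9.997e-05  f'(a)=-1.171e+00  a ← 17.536145 − (+9.997e-05/-1.171e+00) = 17.536230
iter 4: u=1.155123  f(a)=+7.924e-10  f'(a)=-1.171e+00  a ← 17.536230 − (+7.924e-10/-1.171e+00) = 17.536230
iter 5: u=1.155123  f(a)=+7.105e-15  f'(a)=-1.171e+00  a ← 17.536230 − (+7.105e-15/-1.171e+00) = 17.536230
converged: |Δa| < 1e-12 after 5 iterations
sag = a·(cosh(S/(2a)) − 1) = 17.536230·(cosh(1.155123) − 1) = 13.059513
T_max/T_min = cosh(S/(2a)) = 1.744716

a=17.536 sag=13.060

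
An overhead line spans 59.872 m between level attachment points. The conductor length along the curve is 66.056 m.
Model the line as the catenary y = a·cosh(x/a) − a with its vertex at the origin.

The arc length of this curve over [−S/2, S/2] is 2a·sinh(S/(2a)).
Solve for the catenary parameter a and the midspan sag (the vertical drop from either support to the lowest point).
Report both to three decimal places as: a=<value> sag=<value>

seed: a₀ = √(S³/(24(L−S))) = √(59.872³/(24·6.184)) = 38.027282
iter 1: u=0.787224  f(a)=+1.945e-01  f'(a)=-3.458e-01  a ← 38.027282 − (+1.945e-01/-3.458e-01) = 38.589582
iter 2: u=0.775753  f(a)=+4.397e-03  f'(a)=-3.304e-01  a ← 38.589582 − (+4.397e-03/-3.304e-01) = 38.602893
iter 3: u=0.775486  f(a)=+2.364e-06  f'(a)=-3.300e-01  a ← 38.602893 − (+2.364e-06/-3.300e-01) = 38.602900
iter 4: u=0.775486  f(a)=+6.821e-13  f'(a)=-3.300e-01  a ← 38.602900 − (+6.821e-13/-3.300e-01) = 38.602900
converged: |Δa| < 1e-12 after 4 iterations
sag = a·(cosh(S/(2a)) − 1) = 38.602900·(cosh(0.775486) − 1) = 12.200965
T_max/T_min = cosh(S/(2a)) = 1.316063

a=38.603 sag=12.201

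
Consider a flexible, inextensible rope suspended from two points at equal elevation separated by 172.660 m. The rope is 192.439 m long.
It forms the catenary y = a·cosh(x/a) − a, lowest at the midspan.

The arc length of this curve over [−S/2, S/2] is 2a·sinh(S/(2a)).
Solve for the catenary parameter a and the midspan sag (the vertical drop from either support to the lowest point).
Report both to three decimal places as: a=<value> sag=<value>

seed: a₀ = √(S³/(24(L−S))) = √(172.660³/(24·19.779)) = 104.130947
iter 1: u=0.829052  f(a)=+6.910e-01  f'(a)=-4.066e-01  a ← 104.130947 − (+6.910e-01/-4.066e-01) = 105.830120
iter 2: u=0.815741  f(a)=+1.728e-02  f'(a)=-3.865e-01  a ← 105.830120 − (+1.728e-02/-3.865e-01) = 105.874813
iter 3: u=0.815397  f(a)=+1.141e-05  f'(a)=-3.860e-01  a ← 105.874813 − (+1.141e-05/-3.860e-01) = 105.874842
iter 4: u=0.815397  f(a)=+4.945e-12  f'(a)=-3.860e-01  a ← 105.874842 − (+4.945e-12/-3.860e-01) = 105.874842
converged: |Δa| < 1e-12 after 4 iterations
sag = a·(cosh(S/(2a)) − 1) = 105.874842·(cosh(0.815397) − 1) = 37.190438
T_max/T_min = cosh(S/(2a)) = 1.351268

a=105.875 sag=37.190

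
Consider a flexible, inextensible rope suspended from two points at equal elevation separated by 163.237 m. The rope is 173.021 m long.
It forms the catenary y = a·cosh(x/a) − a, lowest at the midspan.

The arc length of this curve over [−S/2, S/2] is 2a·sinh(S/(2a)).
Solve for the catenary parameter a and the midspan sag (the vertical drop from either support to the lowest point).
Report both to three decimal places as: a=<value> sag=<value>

a=137.309 sag=24.980

seed: a₀ = √(S³/(24(L−S))) = √(163.237³/(24·9.784)) = 136.101861
iter 1: u=0.599687  f(a)=+1.774e-01  f'(a)=-1.490e-01  a ← 136.101861 − (+1.774e-01/-1.490e-01) = 137.292652
iter 2: u=0.594486  f(a)=+2.356e-03  f'(a)=-1.451e-01  a ← 137.292652 − (+2.356e-03/-1.451e-01) = 137.308890
iter 3: u=0.594415  f(a)=+4.276e-07  f'(a)=-1.450e-01  a ← 137.308890 − (+4.276e-07/-1.450e-01) = 137.308892
iter 4: u=0.594415  f(a)=-2.842e-14  f'(a)=-1.450e-01  a ← 137.308892 − (-2.842e-14/-1.450e-01) = 137.308892
converged: |Δa| < 1e-12 after 4 iterations
sag = a·(cosh(S/(2a)) − 1) = 137.308892·(cosh(0.594415) − 1) = 24.980351
T_max/T_min = cosh(S/(2a)) = 1.181928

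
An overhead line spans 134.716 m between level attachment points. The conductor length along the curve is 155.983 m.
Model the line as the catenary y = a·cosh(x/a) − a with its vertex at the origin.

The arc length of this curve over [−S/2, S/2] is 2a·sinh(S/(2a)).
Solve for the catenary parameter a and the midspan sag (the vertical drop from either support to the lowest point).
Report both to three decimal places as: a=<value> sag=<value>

seed: a₀ = √(S³/(24(L−S))) = √(134.716³/(24·21.267)) = 69.210189
iter 1: u=0.973238  f(a)=+1.030e+00  f'(a)=-6.748e-01  a ← 69.210189 − (+1.030e+00/-6.748e-01) = 70.736933
iter 2: u=0.952232  f(a)=+3.508e-02  f'(a)=-6.295e-01  a ← 70.736933 − (+3.508e-02/-6.295e-01) = 70.792650
iter 3: u=0.951483  f(a)=+4.383e-05  f'(a)=-6.280e-01  a ← 70.792650 − (+4.383e-05/-6.280e-01) = 70.792719
iter 4: u=0.951482  f(a)=+6.867e-11  f'(a)=-6.280e-01  a ← 70.792719 − (+6.867e-11/-6.280e-01) = 70.792719
iter 5: u=0.951482  f(a)=+2.842e-14  f'(a)=-6.280e-01  a ← 70.792719 − (+2.842e-14/-6.280e-01) = 70.792719
converged: |Δa| < 1e-12 after 5 iterations
sag = a·(cosh(S/(2a)) − 1) = 70.792719·(cosh(0.951482) − 1) = 34.536684
T_max/T_min = cosh(S/(2a)) = 1.487856

a=70.793 sag=34.537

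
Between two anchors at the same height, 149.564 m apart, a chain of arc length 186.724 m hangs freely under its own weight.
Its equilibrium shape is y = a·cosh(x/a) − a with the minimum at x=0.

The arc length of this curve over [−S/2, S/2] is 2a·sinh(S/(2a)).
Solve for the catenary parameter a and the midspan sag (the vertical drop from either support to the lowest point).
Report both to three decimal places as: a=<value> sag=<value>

a=63.412 sag=49.449

seed: a₀ = √(S³/(24(L−S))) = √(149.564³/(24·37.160)) = 61.248736
iter 1: u=1.220956  f(a)=+2.870e+00  f'(a)=-1.404e+00  a ← 61.248736 − (+2.870e+00/-1.404e+00) = 63.292714
iter 2: u=1.181526  f(a)=+1.499e-01  f'(a)=-1.261e+00  a ← 63.292714 − (+1.499e-01/-1.261e+00) = 63.411618
iter 3: u=1.179311  f(a)=+4.591e-04  f'(a)=-1.253e+00  a ← 63.411618 − (+4.591e-04/-1.253e+00) = 63.411984
iter 4: u=1.179304  f(a)=+4.333e-09  f'(a)=-1.253e+00  a ← 63.411984 − (+4.333e-09/-1.253e+00) = 63.411984
iter 5: u=1.179304  f(a)=+2.842e-14  f'(a)=-1.253e+00  a ← 63.411984 − (+2.842e-14/-1.253e+00) = 63.411984
converged: |Δa| < 1e-12 after 5 iterations
sag = a·(cosh(S/(2a)) − 1) = 63.411984·(cosh(1.179304) − 1) = 49.448739
T_max/T_min = cosh(S/(2a)) = 1.779801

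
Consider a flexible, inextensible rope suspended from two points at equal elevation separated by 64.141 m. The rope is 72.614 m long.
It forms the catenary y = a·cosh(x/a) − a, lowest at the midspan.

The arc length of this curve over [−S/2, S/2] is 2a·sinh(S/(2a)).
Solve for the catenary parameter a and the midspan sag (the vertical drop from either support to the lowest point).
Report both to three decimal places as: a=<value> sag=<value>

a=36.716 sag=14.920

seed: a₀ = √(S³/(24(L−S))) = √(64.141³/(24·8.473)) = 36.022958
iter 1: u=0.890279  f(a)=+3.422e-01  f'(a)=-5.088e-01  a ← 36.022958 − (+3.422e-01/-5.088e-01) = 36.695531
iter 2: u=0.873962  f(a)=+9.819e-03  f'(a)=-4.800e-01  a ← 36.695531 − (+9.819e-03/-4.800e-01) = 36.715988
iter 3: u=0.873475  f(a)=+8.613e-06  f'(a)=-4.791e-01  a ← 36.715988 − (+8.613e-06/-4.791e-01) = 36.716006
iter 4: u=0.873475  f(a)=+6.651e-12  f'(a)=-4.791e-01  a ← 36.716006 − (+6.651e-12/-4.791e-01) = 36.716006
converged: |Δa| < 1e-12 after 4 iterations
sag = a·(cosh(S/(2a)) − 1) = 36.716006·(cosh(0.873475) − 1) = 14.919867
T_max/T_min = cosh(S/(2a)) = 1.406359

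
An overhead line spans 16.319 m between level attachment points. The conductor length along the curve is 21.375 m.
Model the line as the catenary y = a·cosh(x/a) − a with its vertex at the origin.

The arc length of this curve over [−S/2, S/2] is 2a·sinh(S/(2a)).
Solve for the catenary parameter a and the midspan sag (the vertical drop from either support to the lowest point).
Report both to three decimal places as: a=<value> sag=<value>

a=6.245 sag=6.133

seed: a₀ = √(S³/(24(L−S))) = √(16.319³/(24·5.056)) = 5.984545
iter 1: u=1.363429  f(a)=+4.913e-01  f'(a)=-2.025e+00  a ← 5.984545 − (+4.913e-01/-2.025e+00) = 6.227111
iter 2: u=1.310319  f(a)=+3.145e-02  f'(a)=-1.774e+00  a ← 6.227111 − (+3.145e-02/-1.774e+00) = 6.244842
iter 3: u=1.306598  f(a)=+1.484e-04  f'(a)=-1.757e+00  a ← 6.244842 − (+1.484e-04/-1.757e+00) = 6.244926
iter 4: u=1.306581  f(a)=+3.336e-09  f'(a)=-1.757e+00  a ← 6.244926 − (+3.336e-09/-1.757e+00) = 6.244926
iter 5: u=1.306581  f(a)=+0.000e+00  f'(a)=-1.757e+00  a ← 6.244926 − (+0.000e+00/-1.757e+00) = 6.244926
converged: |Δa| < 1e-12 after 5 iterations
sag = a·(cosh(S/(2a)) − 1) = 6.244926·(cosh(1.306581) − 1) = 6.133352
T_max/T_min = cosh(S/(2a)) = 1.982134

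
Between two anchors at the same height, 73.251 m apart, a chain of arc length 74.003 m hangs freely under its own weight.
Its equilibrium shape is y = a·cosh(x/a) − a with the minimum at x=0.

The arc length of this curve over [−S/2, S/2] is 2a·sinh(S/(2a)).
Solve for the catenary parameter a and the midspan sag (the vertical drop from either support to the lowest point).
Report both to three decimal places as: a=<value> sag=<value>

seed: a₀ = √(S³/(24(L−S))) = √(73.251³/(24·0.752)) = 147.572623
iter 1: u=0.248186  f(a)=+2.319e-03  f'(a)=-1.025e-02  a ← 147.572623 − (+2.319e-03/-1.025e-02) = 147.798809
iter 2: u=0.247806  f(a)=+5.343e-06  f'(a)=-1.021e-02  a ← 147.798809 − (+5.343e-06/-1.021e-02) = 147.799332
iter 3: u=0.247806  f(a)=+2.849e-11  f'(a)=-1.021e-02  a ← 147.799332 − (+2.849e-11/-1.021e-02) = 147.799332
iter 4: u=0.247806  f(a)=+0.000e+00  f'(a)=-1.021e-02  a ← 147.799332 − (+0.000e+00/-1.021e-02) = 147.799332
converged: |Δa| < 1e-12 after 4 iterations
sag = a·(cosh(S/(2a)) − 1) = 147.799332·(cosh(0.247806) − 1) = 4.561272
T_max/T_min = cosh(S/(2a)) = 1.030861

a=147.799 sag=4.561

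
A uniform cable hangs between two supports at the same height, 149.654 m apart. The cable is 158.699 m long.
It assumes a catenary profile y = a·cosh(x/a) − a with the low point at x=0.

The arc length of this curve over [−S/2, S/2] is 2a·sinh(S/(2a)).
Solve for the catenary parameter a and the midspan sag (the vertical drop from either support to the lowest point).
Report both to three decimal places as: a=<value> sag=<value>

seed: a₀ = √(S³/(24(L−S))) = √(149.654³/(24·9.045)) = 124.257493
iter 1: u=0.602193  f(a)=+1.654e-01  f'(a)=-1.509e-01  a ← 124.257493 − (+1.654e-01/-1.509e-01) = 125.353512
iter 2: u=0.596928  f(a)=+2.214e-03  f'(a)=-1.469e-01  a ← 125.353512 − (+2.214e-03/-1.469e-01) = 125.368584
iter 3: u=0.596856  f(a)=+4.087e-07  f'(a)=-1.469e-01  a ← 125.368584 − (+4.087e-07/-1.469e-01) = 125.368587
iter 4: u=0.596856  f(a)=+2.842e-14  f'(a)=-1.469e-01  a ← 125.368587 − (+2.842e-14/-1.469e-01) = 125.368587
converged: |Δa| < 1e-12 after 4 iterations
sag = a·(cosh(S/(2a)) − 1) = 125.368587·(cosh(0.596856) − 1) = 23.001308
T_max/T_min = cosh(S/(2a)) = 1.183469

a=125.369 sag=23.001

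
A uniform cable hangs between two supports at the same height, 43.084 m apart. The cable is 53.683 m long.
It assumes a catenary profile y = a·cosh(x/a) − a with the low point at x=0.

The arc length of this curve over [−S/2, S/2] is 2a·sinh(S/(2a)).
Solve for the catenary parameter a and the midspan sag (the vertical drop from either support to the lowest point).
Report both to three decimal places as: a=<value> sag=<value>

seed: a₀ = √(S³/(24(L−S))) = √(43.084³/(24·10.599)) = 17.731111
iter 1: u=1.214927  f(a)=+8.103e-01  f'(a)=-1.382e+00  a ← 17.731111 − (+8.103e-01/-1.382e+00) = 18.317621
iter 2: u=1.176026  f(a)=+4.194e-02  f'(a)=-1.242e+00  a ← 18.317621 − (+4.194e-02/-1.242e+00) = 18.351393
iter 3: u=1.173862  f(a)=+1.259e-04  f'(a)=-1.234e+00  a ← 18.351393 − (+1.259e-04/-1.234e+00) = 18.351495
iter 4: u=1.173855  f(a)=+1.143e-09  f'(a)=-1.234e+00  a ← 18.351495 − (+1.143e-09/-1.234e+00) = 18.351495
iter 5: u=1.173855  f(a)=-1.421e-14  f'(a)=-1.234e+00  a ← 18.351495 − (-1.421e-14/-1.234e+00) = 18.351495
converged: |Δa| < 1e-12 after 5 iterations
sag = a·(cosh(S/(2a)) − 1) = 18.351495·(cosh(1.173855) − 1) = 14.163786
T_max/T_min = cosh(S/(2a)) = 1.771806

a=18.351 sag=14.164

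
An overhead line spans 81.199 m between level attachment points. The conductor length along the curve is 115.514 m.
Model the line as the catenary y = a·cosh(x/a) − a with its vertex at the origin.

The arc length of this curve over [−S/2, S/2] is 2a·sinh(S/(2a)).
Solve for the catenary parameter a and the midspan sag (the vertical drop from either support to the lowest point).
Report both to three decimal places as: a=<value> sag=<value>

seed: a₀ = √(S³/(24(L−S))) = √(81.199³/(24·34.315)) = 25.496373
iter 1: u=1.592364  f(a)=+4.623e+00  f'(a)=-3.439e+00  a ← 25.496373 − (+4.623e+00/-3.439e+00) = 26.840514
iter 2: u=1.512620  f(a)=+3.907e-01  f'(a)=-2.880e+00  a ← 26.840514 − (+3.907e-01/-2.880e+00) = 26.976169
iter 3: u=1.505014  f(a)=+3.361e-03  f'(a)=-2.831e+00  a ← 26.976169 − (+3.361e-03/-2.831e+00) = 26.977357
iter 4: u=1.504947  f(a)=+2.533e-07  f'(a)=-2.830e+00  a ← 26.977357 − (+2.533e-07/-2.830e+00) = 26.977357
iter 5: u=1.504947  f(a)=+1.421e-14  f'(a)=-2.830e+00  a ← 26.977357 − (+1.421e-14/-2.830e+00) = 26.977357
converged: |Δa| < 1e-12 after 5 iterations
sag = a·(cosh(S/(2a)) − 1) = 26.977357·(cosh(1.504947) − 1) = 36.769399
T_max/T_min = cosh(S/(2a)) = 2.362973

a=26.977 sag=36.769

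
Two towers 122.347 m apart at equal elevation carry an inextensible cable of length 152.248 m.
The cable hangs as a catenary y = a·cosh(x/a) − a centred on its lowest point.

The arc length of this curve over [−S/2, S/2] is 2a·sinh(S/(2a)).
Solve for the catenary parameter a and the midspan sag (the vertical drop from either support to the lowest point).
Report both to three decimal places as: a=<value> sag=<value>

a=52.274 sag=40.070

seed: a₀ = √(S³/(24(L−S))) = √(122.347³/(24·29.901)) = 50.517460
iter 1: u=1.210938  f(a)=+2.270e+00  f'(a)=-1.367e+00  a ← 50.517460 − (+2.270e+00/-1.367e+00) = 52.178679
iter 2: u=1.172385  f(a)=+1.168e-01  f'(a)=-1.229e+00  a ← 52.178679 − (+1.168e-01/-1.229e+00) = 52.273688
iter 3: u=1.170254  f(a)=+3.462e-04  f'(a)=-1.222e+00  a ← 52.273688 − (+3.462e-04/-1.222e+00) = 52.273971
iter 4: u=1.170248  f(a)=+3.062e-09  f'(a)=-1.222e+00  a ← 52.273971 − (+3.062e-09/-1.222e+00) = 52.273971
iter 5: u=1.170248  f(a)=+2.842e-14  f'(a)=-1.222e+00  a ← 52.273971 − (+2.842e-14/-1.222e+00) = 52.273971
converged: |Δa| < 1e-12 after 5 iterations
sag = a·(cosh(S/(2a)) − 1) = 52.273971·(cosh(1.170248) − 1) = 40.070122
T_max/T_min = cosh(S/(2a)) = 1.766541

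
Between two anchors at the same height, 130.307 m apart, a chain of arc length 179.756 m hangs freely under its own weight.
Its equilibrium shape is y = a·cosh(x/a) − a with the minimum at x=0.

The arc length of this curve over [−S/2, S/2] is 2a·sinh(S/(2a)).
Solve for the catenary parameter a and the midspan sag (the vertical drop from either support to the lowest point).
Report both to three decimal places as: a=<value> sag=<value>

seed: a₀ = √(S³/(24(L−S))) = √(130.307³/(24·49.449)) = 43.178469
iter 1: u=1.508935  f(a)=+5.945e+00  f'(a)=-2.856e+00  a ← 43.178469 − (+5.945e+00/-2.856e+00) = 45.259739
iter 2: u=1.439547  f(a)=+4.568e-01  f'(a)=-2.433e+00  a ← 45.259739 − (+4.568e-01/-2.433e+00) = 45.447534
iter 3: u=1.433598  f(a)=+3.194e-03  f'(a)=-2.399e+00  a ← 45.447534 − (+3.194e-03/-2.399e+00) = 45.448866
iter 4: u=1.433556  f(a)=+1.586e-07  f'(a)=-2.398e+00  a ← 45.448866 − (+1.586e-07/-2.398e+00) = 45.448866
iter 5: u=1.433556  f(a)=+0.000e+00  f'(a)=-2.398e+00  a ← 45.448866 − (+0.000e+00/-2.398e+00) = 45.448866
converged: |Δa| < 1e-12 after 5 iterations
sag = a·(cosh(S/(2a)) − 1) = 45.448866·(cosh(1.433556) − 1) = 55.266844
T_max/T_min = cosh(S/(2a)) = 2.216023

a=45.449 sag=55.267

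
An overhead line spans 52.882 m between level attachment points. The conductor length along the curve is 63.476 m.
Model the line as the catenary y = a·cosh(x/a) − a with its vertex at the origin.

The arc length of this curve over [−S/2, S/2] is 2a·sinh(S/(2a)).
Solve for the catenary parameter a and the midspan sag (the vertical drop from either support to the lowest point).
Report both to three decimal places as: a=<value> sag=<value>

a=24.811 sag=15.474

seed: a₀ = √(S³/(24(L−S))) = √(52.882³/(24·10.594)) = 24.117162
iter 1: u=1.096356  f(a)=+6.552e-01  f'(a)=-9.888e-01  a ← 24.117162 − (+6.552e-01/-9.888e-01) = 24.779824
iter 2: u=1.067037  f(a)=+2.798e-02  f'(a)=-9.060e-01  a ← 24.779824 − (+2.798e-02/-9.060e-01) = 24.810703
iter 3: u=1.065709  f(a)=+5.604e-05  f'(a)=-9.024e-01  a ← 24.810703 − (+5.604e-05/-9.024e-01) = 24.810765
iter 4: u=1.065707  f(a)=+2.258e-10  f'(a)=-9.023e-01  a ← 24.810765 − (+2.258e-10/-9.023e-01) = 24.810765
iter 5: u=1.065707  f(a)=+7.105e-15  f'(a)=-9.023e-01  a ← 24.810765 − (+7.105e-15/-9.023e-01) = 24.810765
converged: |Δa| < 1e-12 after 5 iterations
sag = a·(cosh(S/(2a)) − 1) = 24.810765·(cosh(1.065707) − 1) = 15.474154
T_max/T_min = cosh(S/(2a)) = 1.623687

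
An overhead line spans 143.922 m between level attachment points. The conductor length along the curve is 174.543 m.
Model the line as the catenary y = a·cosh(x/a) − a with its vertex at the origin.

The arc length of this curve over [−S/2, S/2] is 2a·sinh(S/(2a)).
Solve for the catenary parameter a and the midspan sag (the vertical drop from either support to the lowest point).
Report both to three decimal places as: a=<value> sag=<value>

a=65.631 sag=43.565

seed: a₀ = √(S³/(24(L−S))) = √(143.922³/(24·30.621)) = 63.690619
iter 1: u=1.129852  f(a)=+2.015e+00  f'(a)=-1.090e+00  a ← 63.690619 − (+2.015e+00/-1.090e+00) = 65.539148
iter 2: u=1.097985  f(a)=+9.105e-02  f'(a)=-9.935e-01  a ← 65.539148 − (+9.105e-02/-9.935e-01) = 65.630791
iter 3: u=1.096452  f(a)=+2.054e-04  f'(a)=-9.891e-01  a ← 65.630791 − (+2.054e-04/-9.891e-01) = 65.630999
iter 4: u=1.096448  f(a)=+1.051e-09  f'(a)=-9.890e-01  a ← 65.630999 − (+1.051e-09/-9.890e-01) = 65.630999
iter 5: u=1.096448  f(a)=-2.842e-14  f'(a)=-9.890e-01  a ← 65.630999 − (-2.842e-14/-9.890e-01) = 65.630999
converged: |Δa| < 1e-12 after 5 iterations
sag = a·(cosh(S/(2a)) − 1) = 65.630999·(cosh(1.096448) − 1) = 43.564893
T_max/T_min = cosh(S/(2a)) = 1.663785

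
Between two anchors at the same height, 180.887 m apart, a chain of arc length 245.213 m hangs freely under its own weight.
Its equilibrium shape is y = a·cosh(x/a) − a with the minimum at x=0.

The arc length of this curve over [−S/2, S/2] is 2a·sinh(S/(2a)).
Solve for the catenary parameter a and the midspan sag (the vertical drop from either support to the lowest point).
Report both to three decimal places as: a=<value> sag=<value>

seed: a₀ = √(S³/(24(L−S))) = √(180.887³/(24·64.326)) = 61.917319
iter 1: u=1.460714  f(a)=+7.222e+00  f'(a)=-2.556e+00  a ← 61.917319 − (+7.222e+00/-2.556e+00) = 64.742402
iter 2: u=1.396975  f(a)=+5.237e-01  f'(a)=-2.198e+00  a ← 64.742402 − (+5.237e-01/-2.198e+00) = 64.980670
iter 3: u=1.391852  f(a)=+3.230e-03  f'(a)=-2.171e+00  a ← 64.980670 − (+3.230e-03/-2.171e+00) = 64.982158
iter 4: u=1.391821  f(a)=+1.245e-07  f'(a)=-2.171e+00  a ← 64.982158 − (+1.245e-07/-2.171e+00) = 64.982158
iter 5: u=1.391821  f(a)=+2.842e-14  f'(a)=-2.171e+00  a ← 64.982158 − (+2.842e-14/-2.171e+00) = 64.982158
converged: |Δa| < 1e-12 after 5 iterations
sag = a·(cosh(S/(2a)) − 1) = 64.982158·(cosh(1.391821) − 1) = 73.780354
T_max/T_min = cosh(S/(2a)) = 2.135394

a=64.982 sag=73.780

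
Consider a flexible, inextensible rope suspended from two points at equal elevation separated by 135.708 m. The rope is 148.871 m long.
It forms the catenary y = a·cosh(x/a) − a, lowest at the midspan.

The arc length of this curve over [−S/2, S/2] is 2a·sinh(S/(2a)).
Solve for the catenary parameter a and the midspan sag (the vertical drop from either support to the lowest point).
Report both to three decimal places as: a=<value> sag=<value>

seed: a₀ = √(S³/(24(L−S))) = √(135.708³/(24·13.163)) = 88.945732
iter 1: u=0.762870  f(a)=+3.884e-01  f'(a)=-3.136e-01  a ← 88.945732 − (+3.884e-01/-3.136e-01) = 90.184307
iter 2: u=0.752393  f(a)=+8.261e-03  f'(a)=-3.004e-01  a ← 90.184307 − (+8.261e-03/-3.004e-01) = 90.211812
iter 3: u=0.752163  f(a)=+3.918e-06  f'(a)=-3.001e-01  a ← 90.211812 − (+3.918e-06/-3.001e-01) = 90.211825
iter 4: u=0.752163  f(a)=+8.811e-13  f'(a)=-3.001e-01  a ← 90.211825 − (+8.811e-13/-3.001e-01) = 90.211825
converged: |Δa| < 1e-12 after 4 iterations
sag = a·(cosh(S/(2a)) − 1) = 90.211825·(cosh(0.752163) − 1) = 26.744650
T_max/T_min = cosh(S/(2a)) = 1.296465

a=90.212 sag=26.745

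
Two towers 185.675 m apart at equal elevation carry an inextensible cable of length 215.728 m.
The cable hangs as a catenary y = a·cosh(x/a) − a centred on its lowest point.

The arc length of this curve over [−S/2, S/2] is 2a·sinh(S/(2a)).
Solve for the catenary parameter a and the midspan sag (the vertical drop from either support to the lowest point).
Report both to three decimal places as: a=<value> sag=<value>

a=96.413 sag=48.259

seed: a₀ = √(S³/(24(L−S))) = √(185.675³/(24·30.053)) = 94.206444
iter 1: u=0.985469  f(a)=+1.493e+00  f'(a)=-7.022e-01  a ← 94.206444 − (+1.493e+00/-7.022e-01) = 96.333407
iter 2: u=0.963710  f(a)=+5.208e-02  f'(a)=-6.540e-01  a ← 96.333407 − (+5.208e-02/-6.540e-01) = 96.413039
iter 3: u=0.962914  f(a)=+6.839e-05  f'(a)=-6.523e-01  a ← 96.413039 − (+6.839e-05/-6.523e-01) = 96.413144
iter 4: u=0.962913  f(a)=+1.183e-10  f'(a)=-6.523e-01  a ← 96.413144 − (+1.183e-10/-6.523e-01) = 96.413144
iter 5: u=0.962913  f(a)=-2.842e-14  f'(a)=-6.523e-01  a ← 96.413144 − (-2.842e-14/-6.523e-01) = 96.413144
converged: |Δa| < 1e-12 after 5 iterations
sag = a·(cosh(S/(2a)) − 1) = 96.413144·(cosh(0.962913) − 1) = 48.259372
T_max/T_min = cosh(S/(2a)) = 1.500548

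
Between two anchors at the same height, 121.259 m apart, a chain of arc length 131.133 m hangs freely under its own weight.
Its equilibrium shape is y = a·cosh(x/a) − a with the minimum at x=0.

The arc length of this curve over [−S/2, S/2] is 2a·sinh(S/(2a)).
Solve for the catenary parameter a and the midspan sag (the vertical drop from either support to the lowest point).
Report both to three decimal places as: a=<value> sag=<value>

seed: a₀ = √(S³/(24(L−S))) = √(121.259³/(24·9.874)) = 86.739875
iter 1: u=0.698981  f(a)=+2.440e-01  f'(a)=-2.390e-01  a ← 86.739875 − (+2.440e-01/-2.390e-01) = 87.760987
iter 2: u=0.690848  f(a)=+4.376e-03  f'(a)=-2.305e-01  a ← 87.760987 − (+4.376e-03/-2.305e-01) = 87.779974
iter 3: u=0.690699  f(a)=+1.464e-06  f'(a)=-2.303e-01  a ← 87.779974 − (+1.464e-06/-2.303e-01) = 87.779980
iter 4: u=0.690698  f(a)=+1.705e-13  f'(a)=-2.303e-01  a ← 87.779980 − (+1.705e-13/-2.303e-01) = 87.779980
converged: |Δa| < 1e-12 after 4 iterations
sag = a·(cosh(S/(2a)) − 1) = 87.779980·(cosh(0.690698) − 1) = 21.784114
T_max/T_min = cosh(S/(2a)) = 1.248167

a=87.780 sag=21.784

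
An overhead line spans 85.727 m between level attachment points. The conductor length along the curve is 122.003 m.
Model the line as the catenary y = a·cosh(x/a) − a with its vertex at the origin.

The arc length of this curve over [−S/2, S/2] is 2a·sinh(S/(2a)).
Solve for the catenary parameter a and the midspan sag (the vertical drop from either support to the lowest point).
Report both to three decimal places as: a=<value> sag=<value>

a=28.465 sag=38.851

seed: a₀ = √(S³/(24(L−S))) = √(85.727³/(24·36.276)) = 26.900548
iter 1: u=1.593406  f(a)=+4.894e+00  f'(a)=-3.447e+00  a ← 26.900548 − (+4.894e+00/-3.447e+00) = 28.320246
iter 2: u=1.513529  f(a)=+4.141e-01  f'(a)=-2.886e+00  a ← 28.320246 − (+4.141e-01/-2.886e+00) = 28.463722
iter 3: u=1.505899  f(a)=+3.571e-03  f'(a)=-2.837e+00  a ← 28.463722 − (+3.571e-03/-2.837e+00) = 28.464981
iter 4: u=1.505833  f(a)=+2.705e-07  f'(a)=-2.836e+00  a ← 28.464981 − (+2.705e-07/-2.836e+00) = 28.464981
iter 5: u=1.505833  f(a)=+0.000e+00  f'(a)=-2.836e+00  a ← 28.464981 − (+0.000e+00/-2.836e+00) = 28.464981
converged: |Δa| < 1e-12 after 5 iterations
sag = a·(cosh(S/(2a)) − 1) = 28.464981·(cosh(1.505833) − 1) = 38.850977
T_max/T_min = cosh(S/(2a)) = 2.364869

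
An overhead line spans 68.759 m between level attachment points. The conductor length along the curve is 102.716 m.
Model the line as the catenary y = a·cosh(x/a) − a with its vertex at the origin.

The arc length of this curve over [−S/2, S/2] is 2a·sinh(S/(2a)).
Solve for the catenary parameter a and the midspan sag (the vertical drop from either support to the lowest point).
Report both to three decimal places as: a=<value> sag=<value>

a=21.310 sag=34.293

seed: a₀ = √(S³/(24(L−S))) = √(68.759³/(24·33.957)) = 19.972115
iter 1: u=1.721375  f(a)=+5.401e+00  f'(a)=-4.521e+00  a ← 19.972115 − (+5.401e+00/-4.521e+00) = 21.166814
iter 2: u=1.624217  f(a)=+5.226e-01  f'(a)=-3.685e+00  a ← 21.166814 − (+5.226e-01/-3.685e+00) = 21.308634
iter 3: u=1.613407  f(a)=+6.049e-03  f'(a)=-3.600e+00  a ← 21.308634 − (+6.049e-03/-3.600e+00) = 21.310314
iter 4: u=1.613280  f(a)=+8.313e-07  f'(a)=-3.599e+00  a ← 21.310314 − (+8.313e-07/-3.599e+00) = 21.310314
iter 5: u=1.613280  f(a)=-1.421e-14  f'(a)=-3.599e+00  a ← 21.310314 − (-1.421e-14/-3.599e+00) = 21.310314
converged: |Δa| < 1e-12 after 5 iterations
sag = a·(cosh(S/(2a)) − 1) = 21.310314·(cosh(1.613280) − 1) = 34.293405
T_max/T_min = cosh(S/(2a)) = 2.609240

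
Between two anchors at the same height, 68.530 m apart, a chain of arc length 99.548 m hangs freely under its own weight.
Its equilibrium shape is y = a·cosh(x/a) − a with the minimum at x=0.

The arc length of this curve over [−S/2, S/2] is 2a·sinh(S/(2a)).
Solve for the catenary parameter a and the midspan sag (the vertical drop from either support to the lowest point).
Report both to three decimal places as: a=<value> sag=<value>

a=22.079 sag=32.372

seed: a₀ = √(S³/(24(L−S))) = √(68.530³/(24·31.018)) = 20.792590
iter 1: u=1.647943  f(a)=+4.495e+00  f'(a)=-3.876e+00  a ← 20.792590 − (+4.495e+00/-3.876e+00) = 21.952062
iter 2: u=1.560901  f(a)=+4.034e-01  f'(a)=-3.209e+00  a ← 21.952062 − (+4.034e-01/-3.209e+00) = 22.077748
iter 3: u=1.552015  f(a)=+3.956e-03  f'(a)=-3.147e+00  a ← 22.077748 − (+3.956e-03/-3.147e+00) = 22.079005
iter 4: u=1.551927  f(a)=+3.887e-07  f'(a)=-3.146e+00  a ← 22.079005 − (+3.887e-07/-3.146e+00) = 22.079005
iter 5: u=1.551927  f(a)=+1.421e-14  f'(a)=-3.146e+00  a ← 22.079005 − (+1.421e-14/-3.146e+00) = 22.079005
converged: |Δa| < 1e-12 after 5 iterations
sag = a·(cosh(S/(2a)) − 1) = 22.079005·(cosh(1.551927) − 1) = 32.372198
T_max/T_min = cosh(S/(2a)) = 2.466198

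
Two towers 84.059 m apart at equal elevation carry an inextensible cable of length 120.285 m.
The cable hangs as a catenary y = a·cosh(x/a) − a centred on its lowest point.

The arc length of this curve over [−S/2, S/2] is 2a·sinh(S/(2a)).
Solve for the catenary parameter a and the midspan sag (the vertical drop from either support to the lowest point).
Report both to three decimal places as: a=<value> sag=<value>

seed: a₀ = √(S³/(24(L−S))) = √(84.059³/(24·36.226)) = 26.137288
iter 1: u=1.608028  f(a)=+4.983e+00  f'(a)=-3.558e+00  a ← 26.137288 − (+4.983e+00/-3.558e+00) = 27.537582
iter 2: u=1.526260  f(a)=+4.284e-01  f'(a)=-2.970e+00  a ← 27.537582 − (+4.284e-01/-2.970e+00) = 27.681815
iter 3: u=1.518307  f(a)=+3.826e-03  f'(a)=-2.918e+00  a ← 27.681815 − (+3.826e-03/-2.918e+00) = 27.683126
iter 4: u=1.518235  f(a)=+3.111e-07  f'(a)=-2.917e+00  a ← 27.683126 − (+3.111e-07/-2.917e+00) = 27.683126
iter 5: u=1.518235  f(a)=+1.421e-14  f'(a)=-2.917e+00  a ← 27.683126 − (+1.421e-14/-2.917e+00) = 27.683126
converged: |Δa| < 1e-12 after 5 iterations
sag = a·(cosh(S/(2a)) − 1) = 27.683126·(cosh(1.518235) − 1) = 38.524696
T_max/T_min = cosh(S/(2a)) = 2.391631

a=27.683 sag=38.525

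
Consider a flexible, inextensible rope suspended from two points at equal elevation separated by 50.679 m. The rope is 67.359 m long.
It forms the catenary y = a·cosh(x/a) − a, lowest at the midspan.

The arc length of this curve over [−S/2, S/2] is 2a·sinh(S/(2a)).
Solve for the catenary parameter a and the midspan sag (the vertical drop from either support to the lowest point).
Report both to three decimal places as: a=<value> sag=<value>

a=18.862 sag=19.740

seed: a₀ = √(S³/(24(L−S))) = √(50.679³/(24·16.680)) = 18.031772
iter 1: u=1.405270  f(a)=+1.727e+00  f'(a)=-2.242e+00  a ← 18.031772 − (+1.727e+00/-2.242e+00) = 18.801824
iter 2: u=1.347715  f(a)=+1.168e-01  f'(a)=-1.948e+00  a ← 18.801824 − (+1.168e-01/-1.948e+00) = 18.861755
iter 3: u=1.343433  f(a)=+6.196e-04  f'(a)=-1.928e+00  a ← 18.861755 − (+6.196e-04/-1.928e+00) = 18.862077
iter 4: u=1.343410  f(a)=+1.765e-08  f'(a)=-1.927e+00  a ← 18.862077 − (+1.765e-08/-1.927e+00) = 18.862077
iter 5: u=1.343410  f(a)=+1.421e-14  f'(a)=-1.927e+00  a ← 18.862077 − (+1.421e-14/-1.927e+00) = 18.862077
converged: |Δa| < 1e-12 after 5 iterations
sag = a·(cosh(S/(2a)) − 1) = 18.862077·(cosh(1.343410) − 1) = 19.739564
T_max/T_min = cosh(S/(2a)) = 2.046521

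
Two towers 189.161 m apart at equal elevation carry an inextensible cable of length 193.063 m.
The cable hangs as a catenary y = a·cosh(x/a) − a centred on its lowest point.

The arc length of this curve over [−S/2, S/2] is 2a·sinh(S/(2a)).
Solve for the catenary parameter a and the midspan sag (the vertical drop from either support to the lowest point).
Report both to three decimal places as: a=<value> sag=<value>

a=269.671 sag=16.757

seed: a₀ = √(S³/(24(L−S))) = √(189.161³/(24·3.902)) = 268.842638
iter 1: u=0.351806  f(a)=+2.422e-02  f'(a)=-2.939e-02  a ← 268.842638 − (+2.422e-02/-2.939e-02) = 269.666699
iter 2: u=0.350731  f(a)=+1.118e-04  f'(a)=-2.912e-02  a ← 269.666699 − (+1.118e-04/-2.912e-02) = 269.670539
iter 3: u=0.350726  f(a)=+2.407e-09  f'(a)=-2.912e-02  a ← 269.670539 − (+2.407e-09/-2.912e-02) = 269.670539
iter 4: u=0.350726  f(a)=+2.842e-14  f'(a)=-2.912e-02  a ← 269.670539 − (+2.842e-14/-2.912e-02) = 269.670539
converged: |Δa| < 1e-12 after 4 iterations
sag = a·(cosh(S/(2a)) − 1) = 269.670539·(cosh(0.350726) − 1) = 16.756642
T_max/T_min = cosh(S/(2a)) = 1.062137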